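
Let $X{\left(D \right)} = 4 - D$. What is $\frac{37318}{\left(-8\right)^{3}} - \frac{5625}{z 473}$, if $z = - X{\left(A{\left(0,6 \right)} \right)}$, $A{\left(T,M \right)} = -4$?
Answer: $- \frac{8645707}{121088} \approx -71.4$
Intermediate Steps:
$z = -8$ ($z = - (4 - -4) = - (4 + 4) = \left(-1\right) 8 = -8$)
$\frac{37318}{\left(-8\right)^{3}} - \frac{5625}{z 473} = \frac{37318}{\left(-8\right)^{3}} - \frac{5625}{\left(-8\right) 473} = \frac{37318}{-512} - \frac{5625}{-3784} = 37318 \left(- \frac{1}{512}\right) - - \frac{5625}{3784} = - \frac{18659}{256} + \frac{5625}{3784} = - \frac{8645707}{121088}$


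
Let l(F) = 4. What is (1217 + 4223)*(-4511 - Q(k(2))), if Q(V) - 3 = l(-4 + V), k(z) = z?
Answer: -24577920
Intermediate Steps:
Q(V) = 7 (Q(V) = 3 + 4 = 7)
(1217 + 4223)*(-4511 - Q(k(2))) = (1217 + 4223)*(-4511 - 1*7) = 5440*(-4511 - 7) = 5440*(-4518) = -24577920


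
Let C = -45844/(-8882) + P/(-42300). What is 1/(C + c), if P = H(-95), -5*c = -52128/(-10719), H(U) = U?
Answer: 2983126284/12502484939 ≈ 0.23860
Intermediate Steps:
c = -5792/5955 (c = -(-52128)/(5*(-10719)) = -(-52128)*(-1)/(5*10719) = -⅕*5792/1191 = -5792/5955 ≈ -0.97263)
P = -95
C = 194004499/37570860 (C = -45844/(-8882) - 95/(-42300) = -45844*(-1/8882) - 95*(-1/42300) = 22922/4441 + 19/8460 = 194004499/37570860 ≈ 5.1637)
1/(C + c) = 1/(194004499/37570860 - 5792/5955) = 1/(12502484939/2983126284) = 2983126284/12502484939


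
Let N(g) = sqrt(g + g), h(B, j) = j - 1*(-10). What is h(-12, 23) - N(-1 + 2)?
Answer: 33 - sqrt(2) ≈ 31.586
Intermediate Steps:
h(B, j) = 10 + j (h(B, j) = j + 10 = 10 + j)
N(g) = sqrt(2)*sqrt(g) (N(g) = sqrt(2*g) = sqrt(2)*sqrt(g))
h(-12, 23) - N(-1 + 2) = (10 + 23) - sqrt(2)*sqrt(-1 + 2) = 33 - sqrt(2)*sqrt(1) = 33 - sqrt(2)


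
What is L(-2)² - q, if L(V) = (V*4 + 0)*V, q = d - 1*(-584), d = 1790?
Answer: -2118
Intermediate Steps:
q = 2374 (q = 1790 - 1*(-584) = 1790 + 584 = 2374)
L(V) = 4*V² (L(V) = (4*V + 0)*V = (4*V)*V = 4*V²)
L(-2)² - q = (4*(-2)²)² - 1*2374 = (4*4)² - 2374 = 16² - 2374 = 256 - 2374 = -2118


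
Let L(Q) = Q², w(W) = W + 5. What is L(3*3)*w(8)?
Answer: 1053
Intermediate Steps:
w(W) = 5 + W
L(3*3)*w(8) = (3*3)²*(5 + 8) = 9²*13 = 81*13 = 1053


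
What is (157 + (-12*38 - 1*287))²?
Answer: 343396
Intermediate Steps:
(157 + (-12*38 - 1*287))² = (157 + (-456 - 287))² = (157 - 743)² = (-586)² = 343396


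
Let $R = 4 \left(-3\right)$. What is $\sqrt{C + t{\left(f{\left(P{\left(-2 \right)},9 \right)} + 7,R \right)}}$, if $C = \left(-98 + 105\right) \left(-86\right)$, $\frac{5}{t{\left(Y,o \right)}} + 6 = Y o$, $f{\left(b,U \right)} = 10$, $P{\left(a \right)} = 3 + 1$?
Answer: $\frac{i \sqrt{1061970}}{42} \approx 24.536 i$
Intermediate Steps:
$P{\left(a \right)} = 4$
$R = -12$
$t{\left(Y,o \right)} = \frac{5}{-6 + Y o}$
$C = -602$ ($C = 7 \left(-86\right) = -602$)
$\sqrt{C + t{\left(f{\left(P{\left(-2 \right)},9 \right)} + 7,R \right)}} = \sqrt{-602 + \frac{5}{-6 + \left(10 + 7\right) \left(-12\right)}} = \sqrt{-602 + \frac{5}{-6 + 17 \left(-12\right)}} = \sqrt{-602 + \frac{5}{-6 - 204}} = \sqrt{-602 + \frac{5}{-210}} = \sqrt{-602 + 5 \left(- \frac{1}{210}\right)} = \sqrt{-602 - \frac{1}{42}} = \sqrt{- \frac{25285}{42}} = \frac{i \sqrt{1061970}}{42}$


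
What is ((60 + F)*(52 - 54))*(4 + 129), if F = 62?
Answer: -32452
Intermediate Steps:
((60 + F)*(52 - 54))*(4 + 129) = ((60 + 62)*(52 - 54))*(4 + 129) = (122*(-2))*133 = -244*133 = -32452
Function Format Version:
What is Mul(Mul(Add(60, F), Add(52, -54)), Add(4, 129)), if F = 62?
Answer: -32452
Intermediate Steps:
Mul(Mul(Add(60, F), Add(52, -54)), Add(4, 129)) = Mul(Mul(Add(60, 62), Add(52, -54)), Add(4, 129)) = Mul(Mul(122, -2), 133) = Mul(-244, 133) = -32452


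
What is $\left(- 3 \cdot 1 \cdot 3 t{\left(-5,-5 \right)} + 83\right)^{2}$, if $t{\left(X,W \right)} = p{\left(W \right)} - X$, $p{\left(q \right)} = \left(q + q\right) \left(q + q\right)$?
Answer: $743044$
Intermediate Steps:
$p{\left(q \right)} = 4 q^{2}$ ($p{\left(q \right)} = 2 q 2 q = 4 q^{2}$)
$t{\left(X,W \right)} = - X + 4 W^{2}$ ($t{\left(X,W \right)} = 4 W^{2} - X = - X + 4 W^{2}$)
$\left(- 3 \cdot 1 \cdot 3 t{\left(-5,-5 \right)} + 83\right)^{2} = \left(- 3 \cdot 1 \cdot 3 \left(\left(-1\right) \left(-5\right) + 4 \left(-5\right)^{2}\right) + 83\right)^{2} = \left(\left(-3\right) 3 \left(5 + 4 \cdot 25\right) + 83\right)^{2} = \left(- 9 \left(5 + 100\right) + 83\right)^{2} = \left(\left(-9\right) 105 + 83\right)^{2} = \left(-945 + 83\right)^{2} = \left(-862\right)^{2} = 743044$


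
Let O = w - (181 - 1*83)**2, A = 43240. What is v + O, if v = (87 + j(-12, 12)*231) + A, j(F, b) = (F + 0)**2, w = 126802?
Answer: 193789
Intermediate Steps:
j(F, b) = F**2
v = 76591 (v = (87 + (-12)**2*231) + 43240 = (87 + 144*231) + 43240 = (87 + 33264) + 43240 = 33351 + 43240 = 76591)
O = 117198 (O = 126802 - (181 - 1*83)**2 = 126802 - (181 - 83)**2 = 126802 - 1*98**2 = 126802 - 1*9604 = 126802 - 9604 = 117198)
v + O = 76591 + 117198 = 193789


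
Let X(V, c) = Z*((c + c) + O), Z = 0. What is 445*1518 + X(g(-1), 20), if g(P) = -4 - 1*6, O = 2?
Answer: 675510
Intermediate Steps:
g(P) = -10 (g(P) = -4 - 6 = -10)
X(V, c) = 0 (X(V, c) = 0*((c + c) + 2) = 0*(2*c + 2) = 0*(2 + 2*c) = 0)
445*1518 + X(g(-1), 20) = 445*1518 + 0 = 675510 + 0 = 675510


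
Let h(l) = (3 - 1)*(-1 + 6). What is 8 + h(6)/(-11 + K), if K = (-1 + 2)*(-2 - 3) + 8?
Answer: 27/4 ≈ 6.7500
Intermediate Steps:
h(l) = 10 (h(l) = 2*5 = 10)
K = 3 (K = 1*(-5) + 8 = -5 + 8 = 3)
8 + h(6)/(-11 + K) = 8 + 10/(-11 + 3) = 8 + 10/(-8) = 8 - ⅛*10 = 8 - 5/4 = 27/4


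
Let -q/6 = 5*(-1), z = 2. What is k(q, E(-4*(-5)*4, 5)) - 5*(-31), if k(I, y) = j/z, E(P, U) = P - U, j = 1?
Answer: 311/2 ≈ 155.50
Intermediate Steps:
q = 30 (q = -30*(-1) = -6*(-5) = 30)
k(I, y) = 1/2
k(q, E(-4*(-5)*4, 5)) - 5*(-31) = 1/2 - 5*(-31) = 1/2 + 155 = 311/2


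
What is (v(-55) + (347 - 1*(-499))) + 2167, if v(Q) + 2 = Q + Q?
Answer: 2901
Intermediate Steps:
v(Q) = -2 + 2*Q (v(Q) = -2 + (Q + Q) = -2 + 2*Q)
(v(-55) + (347 - 1*(-499))) + 2167 = ((-2 + 2*(-55)) + (347 - 1*(-499))) + 2167 = ((-2 - 110) + (347 + 499)) + 2167 = (-112 + 846) + 2167 = 734 + 2167 = 2901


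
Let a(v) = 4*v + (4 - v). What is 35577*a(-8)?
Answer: -711540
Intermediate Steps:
a(v) = 4 + 3*v
35577*a(-8) = 35577*(4 + 3*(-8)) = 35577*(4 - 24) = 35577*(-20) = -711540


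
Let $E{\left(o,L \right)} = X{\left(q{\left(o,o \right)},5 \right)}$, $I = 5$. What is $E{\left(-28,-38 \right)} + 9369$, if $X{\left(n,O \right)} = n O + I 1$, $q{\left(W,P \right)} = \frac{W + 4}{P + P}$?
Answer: $\frac{65633}{7} \approx 9376.1$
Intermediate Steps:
$q{\left(W,P \right)} = \frac{4 + W}{2 P}$
$X{\left(n,O \right)} = 5 + O n$ ($X{\left(n,O \right)} = n O + 5 \cdot 1 = O n + 5 = 5 + O n$)
$E{\left(o,L \right)} = 5 + \frac{5 \left(4 + o\right)}{2 o}$ ($E{\left(o,L \right)} = 5 + 5 \frac{4 + o}{2 o} = 5 + \frac{5 \left(4 + o\right)}{2 o}$)
$E{\left(-28,-38 \right)} + 9369 = \left(\frac{15}{2} + \frac{10}{-28}\right) + 9369 = \left(\frac{15}{2} + 10 \left(- \frac{1}{28}\right)\right) + 9369 = \left(\frac{15}{2} - \frac{5}{14}\right) + 9369 = \frac{50}{7} + 9369 = \frac{65633}{7}$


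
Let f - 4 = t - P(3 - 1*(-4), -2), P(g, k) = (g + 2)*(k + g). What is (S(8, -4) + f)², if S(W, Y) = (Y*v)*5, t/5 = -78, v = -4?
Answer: 123201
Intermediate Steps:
t = -390 (t = 5*(-78) = -390)
P(g, k) = (2 + g)*(g + k)
S(W, Y) = -20*Y (S(W, Y) = (Y*(-4))*5 = -4*Y*5 = -20*Y)
f = -431 (f = 4 + (-390 - ((3 - 1*(-4))² + 2*(3 - 1*(-4)) + 2*(-2) + (3 - 1*(-4))*(-2))) = 4 + (-390 - ((3 + 4)² + 2*(3 + 4) - 4 + (3 + 4)*(-2))) = 4 + (-390 - (7² + 2*7 - 4 + 7*(-2))) = 4 + (-390 - (49 + 14 - 4 - 14)) = 4 + (-390 - 1*45) = 4 + (-390 - 45) = 4 - 435 = -431)
(S(8, -4) + f)² = (-20*(-4) - 431)² = (80 - 431)² = (-351)² = 123201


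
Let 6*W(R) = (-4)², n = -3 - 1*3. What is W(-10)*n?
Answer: -16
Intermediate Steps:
n = -6 (n = -3 - 3 = -6)
W(R) = 8/3 (W(R) = (⅙)*(-4)² = (⅙)*16 = 8/3)
W(-10)*n = (8/3)*(-6) = -16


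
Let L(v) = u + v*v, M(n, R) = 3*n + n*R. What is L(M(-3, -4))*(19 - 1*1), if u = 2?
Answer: 198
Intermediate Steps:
M(n, R) = 3*n + R*n
L(v) = 2 + v² (L(v) = 2 + v*v = 2 + v²)
L(M(-3, -4))*(19 - 1*1) = (2 + (-3*(3 - 4))²)*(19 - 1*1) = (2 + (-3*(-1))²)*(19 - 1) = (2 + 3²)*18 = (2 + 9)*18 = 11*18 = 198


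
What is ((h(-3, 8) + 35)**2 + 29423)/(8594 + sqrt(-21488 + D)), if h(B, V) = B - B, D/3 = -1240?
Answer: 21949076/6156837 - 5108*I*sqrt(6302)/6156837 ≈ 3.565 - 0.065862*I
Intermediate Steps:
D = -3720 (D = 3*(-1240) = -3720)
h(B, V) = 0
((h(-3, 8) + 35)**2 + 29423)/(8594 + sqrt(-21488 + D)) = ((0 + 35)**2 + 29423)/(8594 + sqrt(-21488 - 3720)) = (35**2 + 29423)/(8594 + sqrt(-25208)) = (1225 + 29423)/(8594 + 2*I*sqrt(6302)) = 30648/(8594 + 2*I*sqrt(6302))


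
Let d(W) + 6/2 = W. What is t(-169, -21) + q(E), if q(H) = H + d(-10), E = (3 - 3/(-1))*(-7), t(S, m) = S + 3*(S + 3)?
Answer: -722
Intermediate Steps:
d(W) = -3 + W
t(S, m) = 9 + 4*S (t(S, m) = S + 3*(3 + S) = S + (9 + 3*S) = 9 + 4*S)
E = -42 (E = (3 - 3*(-1))*(-7) = (3 + 3)*(-7) = 6*(-7) = -42)
q(H) = -13 + H (q(H) = H + (-3 - 10) = H - 13 = -13 + H)
t(-169, -21) + q(E) = (9 + 4*(-169)) + (-13 - 42) = (9 - 676) - 55 = -667 - 55 = -722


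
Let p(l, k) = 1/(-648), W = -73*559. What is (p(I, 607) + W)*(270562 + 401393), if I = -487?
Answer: -5922821243945/216 ≈ -2.7420e+10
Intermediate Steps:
W = -40807
p(l, k) = -1/648
(p(I, 607) + W)*(270562 + 401393) = (-1/648 - 40807)*(270562 + 401393) = -26442937/648*671955 = -5922821243945/216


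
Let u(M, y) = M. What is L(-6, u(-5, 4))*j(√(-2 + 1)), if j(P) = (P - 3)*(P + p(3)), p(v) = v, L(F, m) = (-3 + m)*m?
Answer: -400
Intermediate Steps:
L(F, m) = m*(-3 + m)
j(P) = (-3 + P)*(3 + P) (j(P) = (P - 3)*(P + 3) = (-3 + P)*(3 + P))
L(-6, u(-5, 4))*j(√(-2 + 1)) = (-5*(-3 - 5))*(-9 + (√(-2 + 1))²) = (-5*(-8))*(-9 + (√(-1))²) = 40*(-9 + I²) = 40*(-9 - 1) = 40*(-10) = -400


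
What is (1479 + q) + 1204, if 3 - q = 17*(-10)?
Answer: 2856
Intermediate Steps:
q = 173 (q = 3 - 17*(-10) = 3 - 1*(-170) = 3 + 170 = 173)
(1479 + q) + 1204 = (1479 + 173) + 1204 = 1652 + 1204 = 2856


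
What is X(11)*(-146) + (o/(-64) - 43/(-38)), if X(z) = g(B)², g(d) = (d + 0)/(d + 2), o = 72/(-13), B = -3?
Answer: -2594057/1976 ≈ -1312.8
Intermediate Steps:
o = -72/13 (o = 72*(-1/13) = -72/13 ≈ -5.5385)
g(d) = d/(2 + d)
X(z) = 9 (X(z) = (-3/(2 - 3))² = (-3/(-1))² = (-3*(-1))² = 3² = 9)
X(11)*(-146) + (o/(-64) - 43/(-38)) = 9*(-146) + (-72/13/(-64) - 43/(-38)) = -1314 + (-72/13*(-1/64) - 43*(-1/38)) = -1314 + (9/104 + 43/38) = -1314 + 2407/1976 = -2594057/1976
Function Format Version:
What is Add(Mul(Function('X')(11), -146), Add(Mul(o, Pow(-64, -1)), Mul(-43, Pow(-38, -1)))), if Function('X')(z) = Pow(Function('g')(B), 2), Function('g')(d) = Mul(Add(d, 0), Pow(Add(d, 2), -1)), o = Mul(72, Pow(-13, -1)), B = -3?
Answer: Rational(-2594057, 1976) ≈ -1312.8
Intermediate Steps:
o = Rational(-72, 13) (o = Mul(72, Rational(-1, 13)) = Rational(-72, 13) ≈ -5.5385)
Function('g')(d) = Mul(d, Pow(Add(2, d), -1))
Function('X')(z) = 9 (Function('X')(z) = Pow(Mul(-3, Pow(Add(2, -3), -1)), 2) = Pow(Mul(-3, Pow(-1, -1)), 2) = Pow(Mul(-3, -1), 2) = Pow(3, 2) = 9)
Add(Mul(Function('X')(11), -146), Add(Mul(o, Pow(-64, -1)), Mul(-43, Pow(-38, -1)))) = Add(Mul(9, -146), Add(Mul(Rational(-72, 13), Pow(-64, -1)), Mul(-43, Pow(-38, -1)))) = Add(-1314, Add(Mul(Rational(-72, 13), Rational(-1, 64)), Mul(-43, Rational(-1, 38)))) = Add(-1314, Add(Rational(9, 104), Rational(43, 38))) = Add(-1314, Rational(2407, 1976)) = Rational(-2594057, 1976)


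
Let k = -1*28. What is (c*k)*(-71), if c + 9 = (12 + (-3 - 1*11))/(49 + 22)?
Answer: -17948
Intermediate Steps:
c = -641/71 (c = -9 + (12 + (-3 - 1*11))/(49 + 22) = -9 + (12 + (-3 - 11))/71 = -9 + (12 - 14)*(1/71) = -9 - 2*1/71 = -9 - 2/71 = -641/71 ≈ -9.0282)
k = -28
(c*k)*(-71) = -641/71*(-28)*(-71) = (17948/71)*(-71) = -17948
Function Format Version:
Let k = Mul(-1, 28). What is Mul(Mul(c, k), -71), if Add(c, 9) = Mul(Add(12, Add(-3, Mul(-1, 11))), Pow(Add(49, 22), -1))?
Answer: -17948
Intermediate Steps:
c = Rational(-641, 71) (c = Add(-9, Mul(Add(12, Add(-3, Mul(-1, 11))), Pow(Add(49, 22), -1))) = Add(-9, Mul(Add(12, Add(-3, -11)), Pow(71, -1))) = Add(-9, Mul(Add(12, -14), Rational(1, 71))) = Add(-9, Mul(-2, Rational(1, 71))) = Add(-9, Rational(-2, 71)) = Rational(-641, 71) ≈ -9.0282)
k = -28
Mul(Mul(c, k), -71) = Mul(Mul(Rational(-641, 71), -28), -71) = Mul(Rational(17948, 71), -71) = -17948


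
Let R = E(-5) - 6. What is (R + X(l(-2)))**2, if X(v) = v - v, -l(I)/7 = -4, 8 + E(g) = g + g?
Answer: 576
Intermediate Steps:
E(g) = -8 + 2*g (E(g) = -8 + (g + g) = -8 + 2*g)
l(I) = 28 (l(I) = -7*(-4) = 28)
X(v) = 0
R = -24 (R = (-8 + 2*(-5)) - 6 = (-8 - 10) - 6 = -18 - 6 = -24)
(R + X(l(-2)))**2 = (-24 + 0)**2 = (-24)**2 = 576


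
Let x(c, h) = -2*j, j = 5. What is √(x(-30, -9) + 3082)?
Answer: 32*√3 ≈ 55.426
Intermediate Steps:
x(c, h) = -10 (x(c, h) = -2*5 = -10)
√(x(-30, -9) + 3082) = √(-10 + 3082) = √3072 = 32*√3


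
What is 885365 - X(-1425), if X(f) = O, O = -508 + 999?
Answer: 884874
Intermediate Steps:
O = 491
X(f) = 491
885365 - X(-1425) = 885365 - 1*491 = 885365 - 491 = 884874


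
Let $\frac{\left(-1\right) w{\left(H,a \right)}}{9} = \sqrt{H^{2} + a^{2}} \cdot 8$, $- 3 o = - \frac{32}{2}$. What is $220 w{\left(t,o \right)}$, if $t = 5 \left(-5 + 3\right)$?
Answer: $-179520$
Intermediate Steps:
$o = \frac{16}{3}$ ($o = - \frac{\left(-32\right) \frac{1}{2}}{3} = \left(- \frac{1}{3}\right) \left(-16\right) = \frac{16}{3} \approx 5.3333$)
$t = -10$ ($t = 5 \left(-2\right) = -10$)
$w{\left(H,a \right)} = - 72 \sqrt{H^{2} + a^{2}}$ ($w{\left(H,a \right)} = - 9 \sqrt{H^{2} + a^{2}} \cdot 8 = - 9 \cdot 8 \sqrt{H^{2} + a^{2}} = - 72 \sqrt{H^{2} + a^{2}}$)
$220 w{\left(t,o \right)} = 220 \left(- 72 \sqrt{\left(-10\right)^{2} + \left(\frac{16}{3}\right)^{2}}\right) = 220 \left(- 72 \sqrt{100 + \frac{256}{9}}\right) = 220 \left(- 72 \sqrt{\frac{1156}{9}}\right) = 220 \left(\left(-72\right) \frac{34}{3}\right) = 220 \left(-816\right) = -179520$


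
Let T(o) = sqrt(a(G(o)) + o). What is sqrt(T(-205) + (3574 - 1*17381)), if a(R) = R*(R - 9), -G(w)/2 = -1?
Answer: sqrt(-13807 + I*sqrt(219)) ≈ 0.063 + 117.5*I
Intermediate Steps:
G(w) = 2 (G(w) = -2*(-1) = 2)
a(R) = R*(-9 + R)
T(o) = sqrt(-14 + o) (T(o) = sqrt(2*(-9 + 2) + o) = sqrt(2*(-7) + o) = sqrt(-14 + o))
sqrt(T(-205) + (3574 - 1*17381)) = sqrt(sqrt(-14 - 205) + (3574 - 1*17381)) = sqrt(sqrt(-219) + (3574 - 17381)) = sqrt(I*sqrt(219) - 13807) = sqrt(-13807 + I*sqrt(219))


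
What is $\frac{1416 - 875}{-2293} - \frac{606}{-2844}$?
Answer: $- \frac{24841}{1086882} \approx -0.022855$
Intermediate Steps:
$\frac{1416 - 875}{-2293} - \frac{606}{-2844} = \left(1416 - 875\right) \left(- \frac{1}{2293}\right) - - \frac{101}{474} = 541 \left(- \frac{1}{2293}\right) + \frac{101}{474} = - \frac{541}{2293} + \frac{101}{474} = - \frac{24841}{1086882}$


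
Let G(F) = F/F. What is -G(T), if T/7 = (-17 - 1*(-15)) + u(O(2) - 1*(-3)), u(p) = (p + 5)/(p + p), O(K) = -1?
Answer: -1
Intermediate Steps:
u(p) = (5 + p)/(2*p) (u(p) = (5 + p)/((2*p)) = (5 + p)*(1/(2*p)) = (5 + p)/(2*p))
T = -7/4 (T = 7*((-17 - 1*(-15)) + (5 + (-1 - 1*(-3)))/(2*(-1 - 1*(-3)))) = 7*((-17 + 15) + (5 + (-1 + 3))/(2*(-1 + 3))) = 7*(-2 + (½)*(5 + 2)/2) = 7*(-2 + (½)*(½)*7) = 7*(-2 + 7/4) = 7*(-¼) = -7/4 ≈ -1.7500)
G(F) = 1
-G(T) = -1*1 = -1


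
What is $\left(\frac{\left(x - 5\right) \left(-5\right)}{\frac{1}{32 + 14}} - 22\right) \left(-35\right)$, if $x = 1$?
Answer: $-31430$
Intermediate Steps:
$\left(\frac{\left(x - 5\right) \left(-5\right)}{\frac{1}{32 + 14}} - 22\right) \left(-35\right) = \left(\frac{\left(1 - 5\right) \left(-5\right)}{\frac{1}{32 + 14}} - 22\right) \left(-35\right) = \left(\frac{\left(-4\right) \left(-5\right)}{\frac{1}{46}} - 22\right) \left(-35\right) = \left(20 \frac{1}{\frac{1}{46}} - 22\right) \left(-35\right) = \left(20 \cdot 46 - 22\right) \left(-35\right) = \left(920 - 22\right) \left(-35\right) = 898 \left(-35\right) = -31430$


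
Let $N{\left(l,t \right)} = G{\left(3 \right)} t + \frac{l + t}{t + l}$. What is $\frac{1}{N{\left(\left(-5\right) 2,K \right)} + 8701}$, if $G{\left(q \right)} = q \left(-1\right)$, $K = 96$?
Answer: $\frac{1}{8414} \approx 0.00011885$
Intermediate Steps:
$G{\left(q \right)} = - q$
$N{\left(l,t \right)} = 1 - 3 t$ ($N{\left(l,t \right)} = \left(-1\right) 3 t + \frac{l + t}{t + l} = - 3 t + \frac{l + t}{l + t} = - 3 t + 1 = 1 - 3 t$)
$\frac{1}{N{\left(\left(-5\right) 2,K \right)} + 8701} = \frac{1}{\left(1 - 288\right) + 8701} = \frac{1}{-287 + 8701} = \frac{1}{8414}$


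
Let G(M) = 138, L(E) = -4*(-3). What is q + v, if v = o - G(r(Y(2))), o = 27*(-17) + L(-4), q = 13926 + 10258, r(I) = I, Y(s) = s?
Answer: 23599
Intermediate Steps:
L(E) = 12
q = 24184
o = -447 (o = 27*(-17) + 12 = -459 + 12 = -447)
v = -585 (v = -447 - 1*138 = -447 - 138 = -585)
q + v = 24184 - 585 = 23599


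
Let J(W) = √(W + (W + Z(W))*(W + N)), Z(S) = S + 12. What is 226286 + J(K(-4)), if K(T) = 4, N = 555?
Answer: 226286 + 4*√699 ≈ 2.2639e+5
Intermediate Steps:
Z(S) = 12 + S
J(W) = √(W + (12 + 2*W)*(555 + W)) (J(W) = √(W + (W + (12 + W))*(W + 555)) = √(W + (12 + 2*W)*(555 + W)))
226286 + J(K(-4)) = 226286 + √(6660 + 2*4² + 1123*4) = 226286 + √(6660 + 2*16 + 4492) = 226286 + √(6660 + 32 + 4492) = 226286 + √11184 = 226286 + 4*√699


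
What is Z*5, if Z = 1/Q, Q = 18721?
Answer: 5/18721 ≈ 0.00026708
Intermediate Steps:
Z = 1/18721 ≈ 5.3416e-5
Z*5 = (1/18721)*5 = 5/18721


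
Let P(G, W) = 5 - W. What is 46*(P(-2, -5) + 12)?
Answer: 1012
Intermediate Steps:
46*(P(-2, -5) + 12) = 46*((5 - 1*(-5)) + 12) = 46*((5 + 5) + 12) = 46*(10 + 12) = 46*22 = 1012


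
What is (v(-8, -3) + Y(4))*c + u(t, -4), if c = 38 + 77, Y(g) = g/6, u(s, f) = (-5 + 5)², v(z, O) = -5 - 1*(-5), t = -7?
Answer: 230/3 ≈ 76.667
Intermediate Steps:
v(z, O) = 0 (v(z, O) = -5 + 5 = 0)
u(s, f) = 0 (u(s, f) = 0² = 0)
Y(g) = g/6 (Y(g) = g*(⅙) = g/6)
c = 115
(v(-8, -3) + Y(4))*c + u(t, -4) = (0 + (⅙)*4)*115 + 0 = (0 + ⅔)*115 + 0 = (⅔)*115 + 0 = 230/3 + 0 = 230/3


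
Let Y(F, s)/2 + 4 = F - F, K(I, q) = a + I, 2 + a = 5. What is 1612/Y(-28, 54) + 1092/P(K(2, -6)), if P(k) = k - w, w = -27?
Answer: -1339/8 ≈ -167.38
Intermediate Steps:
a = 3 (a = -2 + 5 = 3)
K(I, q) = 3 + I
Y(F, s) = -8 (Y(F, s) = -8 + 2*(F - F) = -8 + 2*0 = -8 + 0 = -8)
P(k) = 27 + k (P(k) = k - 1*(-27) = k + 27 = 27 + k)
1612/Y(-28, 54) + 1092/P(K(2, -6)) = 1612/(-8) + 1092/(27 + (3 + 2)) = 1612*(-⅛) + 1092/(27 + 5) = -403/2 + 1092/32 = -403/2 + 1092*(1/32) = -403/2 + 273/8 = -1339/8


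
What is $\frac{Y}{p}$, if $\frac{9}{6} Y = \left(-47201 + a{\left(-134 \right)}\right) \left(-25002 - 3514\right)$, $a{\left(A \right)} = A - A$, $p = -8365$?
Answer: $- \frac{384566776}{3585} \approx -1.0727 \cdot 10^{5}$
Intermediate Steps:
$a{\left(A \right)} = 0$
$Y = \frac{2691967432}{3}$ ($Y = \frac{2 \left(-47201 + 0\right) \left(-25002 - 3514\right)}{3} = \frac{2 \left(\left(-47201\right) \left(-28516\right)\right)}{3} = \frac{2}{3} \cdot 1345983716 = \frac{2691967432}{3} \approx 8.9732 \cdot 10^{8}$)
$\frac{Y}{p} = \frac{2691967432}{3 \left(-8365\right)} = \frac{2691967432}{3} \left(- \frac{1}{8365}\right) = - \frac{384566776}{3585}$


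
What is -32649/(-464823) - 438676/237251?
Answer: -9340985069/5251415313 ≈ -1.7788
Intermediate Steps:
-32649/(-464823) - 438676/237251 = -32649*(-1/464823) - 438676*1/237251 = 10883/154941 - 62668/33893 = -9340985069/5251415313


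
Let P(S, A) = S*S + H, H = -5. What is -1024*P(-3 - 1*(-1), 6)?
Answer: 1024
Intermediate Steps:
P(S, A) = -5 + S² (P(S, A) = S*S - 5 = S² - 5 = -5 + S²)
-1024*P(-3 - 1*(-1), 6) = -1024*(-5 + (-3 - 1*(-1))²) = -1024*(-5 + (-3 + 1)²) = -1024*(-5 + (-2)²) = -1024*(-5 + 4) = -1024*(-1) = 1024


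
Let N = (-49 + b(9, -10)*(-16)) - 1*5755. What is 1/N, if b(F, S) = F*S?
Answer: -1/4364 ≈ -0.00022915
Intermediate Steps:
N = -4364 (N = (-49 + (9*(-10))*(-16)) - 1*5755 = (-49 - 90*(-16)) - 5755 = (-49 + 1440) - 5755 = 1391 - 5755 = -4364)
1/N = 1/(-4364) = -1/4364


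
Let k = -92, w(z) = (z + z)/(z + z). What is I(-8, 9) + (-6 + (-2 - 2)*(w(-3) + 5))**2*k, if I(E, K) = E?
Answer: -82808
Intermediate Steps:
w(z) = 1 (w(z) = (2*z)/((2*z)) = (2*z)*(1/(2*z)) = 1)
I(-8, 9) + (-6 + (-2 - 2)*(w(-3) + 5))**2*k = -8 + (-6 + (-2 - 2)*(1 + 5))**2*(-92) = -8 + (-6 - 4*6)**2*(-92) = -8 + (-6 - 24)**2*(-92) = -8 + (-30)**2*(-92) = -8 + 900*(-92) = -8 - 82800 = -82808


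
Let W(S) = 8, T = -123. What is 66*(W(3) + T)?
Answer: -7590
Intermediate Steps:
66*(W(3) + T) = 66*(8 - 123) = 66*(-115) = -7590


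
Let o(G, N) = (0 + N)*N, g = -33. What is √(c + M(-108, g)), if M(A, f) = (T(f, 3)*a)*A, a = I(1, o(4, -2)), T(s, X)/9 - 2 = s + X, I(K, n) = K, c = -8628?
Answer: 2*√4647 ≈ 136.34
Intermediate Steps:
o(G, N) = N² (o(G, N) = N*N = N²)
T(s, X) = 18 + 9*X + 9*s (T(s, X) = 18 + 9*(s + X) = 18 + 9*(X + s) = 18 + (9*X + 9*s) = 18 + 9*X + 9*s)
a = 1
M(A, f) = A*(45 + 9*f) (M(A, f) = ((18 + 9*3 + 9*f)*1)*A = ((18 + 27 + 9*f)*1)*A = ((45 + 9*f)*1)*A = (45 + 9*f)*A = A*(45 + 9*f))
√(c + M(-108, g)) = √(-8628 + 9*(-108)*(5 - 33)) = √(-8628 + 9*(-108)*(-28)) = √(-8628 + 27216) = √18588 = 2*√4647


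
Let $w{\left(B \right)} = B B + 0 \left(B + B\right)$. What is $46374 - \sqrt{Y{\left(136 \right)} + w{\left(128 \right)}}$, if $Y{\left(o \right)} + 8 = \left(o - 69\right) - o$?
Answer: $46374 - \sqrt{16307} \approx 46246.0$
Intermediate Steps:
$Y{\left(o \right)} = -77$ ($Y{\left(o \right)} = -8 + \left(\left(o - 69\right) - o\right) = -8 + \left(\left(-69 + o\right) - o\right) = -8 - 69 = -77$)
$w{\left(B \right)} = B^{2}$ ($w{\left(B \right)} = B^{2} + 0 \cdot 2 B = B^{2} + 0 = B^{2}$)
$46374 - \sqrt{Y{\left(136 \right)} + w{\left(128 \right)}} = 46374 - \sqrt{-77 + 128^{2}} = 46374 - \sqrt{-77 + 16384} = 46374 - \sqrt{16307}$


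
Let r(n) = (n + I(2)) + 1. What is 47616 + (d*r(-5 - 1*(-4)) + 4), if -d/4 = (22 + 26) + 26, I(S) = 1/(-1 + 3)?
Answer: 47472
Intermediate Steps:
I(S) = 1/2
d = -296 (d = -4*((22 + 26) + 26) = -4*(48 + 26) = -4*74 = -296)
r(n) = 3/2 + n (r(n) = (n + 1/2) + 1 = (1/2 + n) + 1 = 3/2 + n)
47616 + (d*r(-5 - 1*(-4)) + 4) = 47616 + (-296*(3/2 + (-5 - 1*(-4))) + 4) = 47616 + (-296*(3/2 + (-5 + 4)) + 4) = 47616 + (-296*(3/2 - 1) + 4) = 47616 + (-296*1/2 + 4) = 47616 + (-148 + 4) = 47616 - 144 = 47472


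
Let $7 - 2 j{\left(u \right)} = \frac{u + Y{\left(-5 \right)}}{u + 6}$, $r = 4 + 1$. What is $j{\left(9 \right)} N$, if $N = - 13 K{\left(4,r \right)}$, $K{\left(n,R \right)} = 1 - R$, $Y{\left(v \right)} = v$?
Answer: $\frac{2626}{15} \approx 175.07$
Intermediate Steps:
$r = 5$
$j{\left(u \right)} = \frac{7}{2} - \frac{-5 + u}{2 \left(6 + u\right)}$ ($j{\left(u \right)} = \frac{7}{2} - \frac{\left(u - 5\right) \frac{1}{u + 6}}{2} = \frac{7}{2} - \frac{\left(-5 + u\right) \frac{1}{6 + u}}{2} = \frac{7}{2} - \frac{\frac{1}{6 + u} \left(-5 + u\right)}{2} = \frac{7}{2} - \frac{-5 + u}{2 \left(6 + u\right)}$)
$N = 52$ ($N = - 13 \left(1 - 5\right) = \left(-13\right) \left(-4\right) = 52$)
$j{\left(9 \right)} N = \frac{47 + 6 \cdot 9}{2 \left(6 + 9\right)} 52 = \frac{47 + 54}{2 \cdot 15} \cdot 52 = \frac{1}{2} \cdot \frac{1}{15} \cdot 101 \cdot 52 = \frac{101}{30} \cdot 52 = \frac{2626}{15}$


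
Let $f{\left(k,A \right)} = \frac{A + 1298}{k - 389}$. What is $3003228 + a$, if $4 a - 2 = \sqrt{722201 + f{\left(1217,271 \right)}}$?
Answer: $\frac{6006457}{2} + \frac{\sqrt{13753631931}}{552} \approx 3.0034 \cdot 10^{6}$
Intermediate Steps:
$f{\left(k,A \right)} = \frac{1298 + A}{-389 + k}$
$a = \frac{1}{2} + \frac{\sqrt{13753631931}}{552}$ ($a = \frac{1}{2} + \frac{\sqrt{722201 + \frac{1298 + 271}{-389 + 1217}}}{4} = \frac{1}{2} + \frac{\sqrt{722201 + \frac{1}{828} \cdot 1569}}{4} = \frac{1}{2} + \frac{\sqrt{722201 + \frac{523}{276}}}{4} = \frac{1}{2} + \frac{\sqrt{\frac{199327999}{276}}}{4} = \frac{1}{2} + \frac{\frac{1}{138} \sqrt{13753631931}}{4} = \frac{1}{2} + \frac{\sqrt{13753631931}}{552} \approx 212.96$)
$3003228 + a = 3003228 + \left(\frac{1}{2} + \frac{\sqrt{13753631931}}{552}\right) = \frac{6006457}{2} + \frac{\sqrt{13753631931}}{552}$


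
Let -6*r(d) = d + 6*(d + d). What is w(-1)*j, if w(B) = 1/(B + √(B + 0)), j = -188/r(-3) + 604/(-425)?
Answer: 83826/5525 + 83826*I/5525 ≈ 15.172 + 15.172*I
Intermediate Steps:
r(d) = -13*d/6 (r(d) = -(d + 6*(d + d))/6 = -(d + 6*(2*d))/6 = -(d + 12*d)/6 = -13*d/6)
j = -167652/5525 (j = -188/((-13/6*(-3))) + 604/(-425) = -188/13/2 + 604*(-1/425) = -188*2/13 - 604/425 = -376/13 - 604/425 = -167652/5525 ≈ -30.344)
w(B) = 1/(B + √B)
w(-1)*j = -167652/5525/(-1 + √(-1)) = -167652/5525/(-1 + I) = ((-1 - I)/2)*(-167652/5525) = -83826*(-1 - I)/5525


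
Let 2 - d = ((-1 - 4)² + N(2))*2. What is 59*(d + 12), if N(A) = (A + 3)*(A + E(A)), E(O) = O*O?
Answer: -5664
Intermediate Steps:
E(O) = O²
N(A) = (3 + A)*(A + A²) (N(A) = (A + 3)*(A + A²) = (3 + A)*(A + A²))
d = -108 (d = 2 - ((-1 - 4)² + 2*(3 + 2² + 4*2))*2 = 2 - ((-5)² + 2*(3 + 4 + 8))*2 = 2 - (25 + 2*15)*2 = 2 - (25 + 30)*2 = 2 - 55*2 = 2 - 1*110 = 2 - 110 = -108)
59*(d + 12) = 59*(-108 + 12) = 59*(-96) = -5664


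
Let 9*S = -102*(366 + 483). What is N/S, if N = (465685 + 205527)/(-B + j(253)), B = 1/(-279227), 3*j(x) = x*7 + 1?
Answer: -281130769686/2380435878317 ≈ -0.11810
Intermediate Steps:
j(x) = ⅓ + 7*x/3 (j(x) = (x*7 + 1)/3 = (7*x + 1)/3 = (1 + 7*x)/3 = ⅓ + 7*x/3)
B = -1/279227 ≈ -3.5813e-6
N = 562261539372/494790247 (N = (465685 + 205527)/(-1*(-1/279227) + (⅓ + (7/3)*253)) = 671212/(1/279227 + (⅓ + 1771/3)) = 671212/(1/279227 + 1772/3) = 671212/(494790247/837681) = 671212*(837681/494790247) = 562261539372/494790247 ≈ 1136.4)
S = -9622 (S = (-102*(366 + 483))/9 = (-102*849)/9 = (⅑)*(-86598) = -9622)
N/S = (562261539372/494790247)/(-9622) = (562261539372/494790247)*(-1/9622) = -281130769686/2380435878317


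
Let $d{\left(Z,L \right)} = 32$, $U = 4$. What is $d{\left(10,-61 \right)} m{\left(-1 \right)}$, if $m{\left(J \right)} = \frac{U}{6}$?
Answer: $\frac{64}{3} \approx 21.333$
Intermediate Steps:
$m{\left(J \right)} = \frac{2}{3}$ ($m{\left(J \right)} = \frac{4}{6} = 4 \cdot \frac{1}{6} = \frac{2}{3}$)
$d{\left(10,-61 \right)} m{\left(-1 \right)} = 32 \cdot \frac{2}{3} = \frac{64}{3}$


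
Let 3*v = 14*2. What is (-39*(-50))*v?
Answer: 18200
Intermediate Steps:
v = 28/3 (v = (14*2)/3 = (⅓)*28 = 28/3 ≈ 9.3333)
(-39*(-50))*v = -39*(-50)*(28/3) = 1950*(28/3) = 18200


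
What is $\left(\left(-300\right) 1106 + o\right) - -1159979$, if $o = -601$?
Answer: $827578$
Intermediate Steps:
$\left(\left(-300\right) 1106 + o\right) - -1159979 = \left(\left(-300\right) 1106 - 601\right) - -1159979 = \left(-331800 - 601\right) + 1159979 = -332401 + 1159979 = 827578$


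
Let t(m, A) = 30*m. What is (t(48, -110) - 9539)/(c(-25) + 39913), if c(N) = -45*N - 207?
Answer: -1157/5833 ≈ -0.19835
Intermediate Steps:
c(N) = -207 - 45*N
(t(48, -110) - 9539)/(c(-25) + 39913) = (30*48 - 9539)/((-207 - 45*(-25)) + 39913) = (1440 - 9539)/((-207 + 1125) + 39913) = -8099/(918 + 39913) = -8099/40831 = -8099*1/40831 = -1157/5833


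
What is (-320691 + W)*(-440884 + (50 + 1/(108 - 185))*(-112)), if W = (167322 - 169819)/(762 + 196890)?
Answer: 77826084552546983/543543 ≈ 1.4318e+11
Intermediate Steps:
W = -2497/197652 ≈ -0.012633
(-320691 + W)*(-440884 + (50 + 1/(108 - 185))*(-112)) = (-320691 - 2497/197652)*(-440884 + (50 + 1/(108 - 185))*(-112)) = -63385220029*(-440884 + (50 + 1/(-77))*(-112))/197652 = -63385220029*(-440884 + (50 - 1/77)*(-112))/197652 = -63385220029*(-440884 + (3849/77)*(-112))/197652 = -63385220029*(-440884 - 61584/11)/197652 = -63385220029/197652*(-4911308/11) = 77826084552546983/543543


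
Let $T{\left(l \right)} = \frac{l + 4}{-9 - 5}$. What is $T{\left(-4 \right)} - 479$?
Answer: $-479$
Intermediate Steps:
$T{\left(l \right)} = - \frac{2}{7} - \frac{l}{14}$ ($T{\left(l \right)} = \frac{4 + l}{-14} = \left(4 + l\right) \left(- \frac{1}{14}\right) = - \frac{2}{7} - \frac{l}{14}$)
$T{\left(-4 \right)} - 479 = \left(- \frac{2}{7} - - \frac{2}{7}\right) - 479 = \left(- \frac{2}{7} + \frac{2}{7}\right) - 479 = 0 - 479 = -479$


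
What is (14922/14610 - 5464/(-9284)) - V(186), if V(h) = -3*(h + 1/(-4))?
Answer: 12633888563/22606540 ≈ 558.86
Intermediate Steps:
V(h) = ¾ - 3*h (V(h) = -3*(h - ¼) = -3*(-¼ + h) = ¾ - 3*h)
(14922/14610 - 5464/(-9284)) - V(186) = (14922/14610 - 5464/(-9284)) - (¾ - 3*186) = (14922*(1/14610) - 5464*(-1/9284)) - (¾ - 558) = (2487/2435 + 1366/2321) - 1*(-2229/4) = 9098537/5651635 + 2229/4 = 12633888563/22606540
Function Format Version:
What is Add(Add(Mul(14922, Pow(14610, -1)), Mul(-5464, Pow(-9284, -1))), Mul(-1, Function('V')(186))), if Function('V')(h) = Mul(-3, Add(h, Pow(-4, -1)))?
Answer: Rational(12633888563, 22606540) ≈ 558.86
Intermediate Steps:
Function('V')(h) = Add(Rational(3, 4), Mul(-3, h)) (Function('V')(h) = Mul(-3, Add(h, Rational(-1, 4))) = Mul(-3, Add(Rational(-1, 4), h)) = Add(Rational(3, 4), Mul(-3, h)))
Add(Add(Mul(14922, Pow(14610, -1)), Mul(-5464, Pow(-9284, -1))), Mul(-1, Function('V')(186))) = Add(Add(Mul(14922, Pow(14610, -1)), Mul(-5464, Pow(-9284, -1))), Mul(-1, Add(Rational(3, 4), Mul(-3, 186)))) = Add(Add(Mul(14922, Rational(1, 14610)), Mul(-5464, Rational(-1, 9284))), Mul(-1, Add(Rational(3, 4), -558))) = Add(Add(Rational(2487, 2435), Rational(1366, 2321)), Mul(-1, Rational(-2229, 4))) = Add(Rational(9098537, 5651635), Rational(2229, 4)) = Rational(12633888563, 22606540)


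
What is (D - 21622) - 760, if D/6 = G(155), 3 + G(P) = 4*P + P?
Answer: -17750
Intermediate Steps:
G(P) = -3 + 5*P (G(P) = -3 + (4*P + P) = -3 + 5*P)
D = 4632 (D = 6*(-3 + 5*155) = 6*(-3 + 775) = 6*772 = 4632)
(D - 21622) - 760 = (4632 - 21622) - 760 = -16990 - 760 = -17750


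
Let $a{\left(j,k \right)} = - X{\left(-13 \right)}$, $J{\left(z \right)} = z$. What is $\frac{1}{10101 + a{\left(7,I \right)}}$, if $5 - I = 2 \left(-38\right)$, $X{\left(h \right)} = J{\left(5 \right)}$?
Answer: $\frac{1}{10096} \approx 9.9049 \cdot 10^{-5}$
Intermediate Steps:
$X{\left(h \right)} = 5$
$I = 81$ ($I = 5 - 2 \left(-38\right) = 5 - -76 = 5 + 76 = 81$)
$a{\left(j,k \right)} = -5$ ($a{\left(j,k \right)} = \left(-1\right) 5 = -5$)
$\frac{1}{10101 + a{\left(7,I \right)}} = \frac{1}{10101 - 5} = \frac{1}{10096}$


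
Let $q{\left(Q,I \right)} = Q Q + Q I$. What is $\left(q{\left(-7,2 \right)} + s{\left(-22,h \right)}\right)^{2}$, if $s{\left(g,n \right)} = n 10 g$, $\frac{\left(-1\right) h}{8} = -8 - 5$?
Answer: $521894025$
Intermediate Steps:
$h = 104$ ($h = - 8 \left(-8 - 5\right) = \left(-8\right) \left(-13\right) = 104$)
$q{\left(Q,I \right)} = Q^{2} + I Q$
$s{\left(g,n \right)} = 10 g n$ ($s{\left(g,n \right)} = 10 n g = 10 g n$)
$\left(q{\left(-7,2 \right)} + s{\left(-22,h \right)}\right)^{2} = \left(- 7 \left(2 - 7\right) + 10 \left(-22\right) 104\right)^{2} = \left(\left(-7\right) \left(-5\right) - 22880\right)^{2} = \left(35 - 22880\right)^{2} = \left(-22845\right)^{2} = 521894025$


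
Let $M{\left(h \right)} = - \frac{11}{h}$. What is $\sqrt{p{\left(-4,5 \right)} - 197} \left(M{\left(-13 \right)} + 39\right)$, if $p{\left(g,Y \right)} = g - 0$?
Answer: $\frac{518 i \sqrt{201}}{13} \approx 564.92 i$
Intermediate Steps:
$p{\left(g,Y \right)} = g$ ($p{\left(g,Y \right)} = g + 0 = g$)
$\sqrt{p{\left(-4,5 \right)} - 197} \left(M{\left(-13 \right)} + 39\right) = \sqrt{-4 - 197} \left(- \frac{11}{-13} + 39\right) = \sqrt{-201} \left(\left(-11\right) \left(- \frac{1}{13}\right) + 39\right) = i \sqrt{201} \left(\frac{11}{13} + 39\right) = i \sqrt{201} \cdot \frac{518}{13} = \frac{518 i \sqrt{201}}{13}$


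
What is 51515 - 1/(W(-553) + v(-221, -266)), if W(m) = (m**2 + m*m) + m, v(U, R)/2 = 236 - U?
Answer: 31526098184/611979 ≈ 51515.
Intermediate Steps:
v(U, R) = 472 - 2*U (v(U, R) = 2*(236 - U) = 472 - 2*U)
W(m) = m + 2*m**2 (W(m) = (m**2 + m**2) + m = 2*m**2 + m = m + 2*m**2)
51515 - 1/(W(-553) + v(-221, -266)) = 51515 - 1/(-553*(1 + 2*(-553)) + (472 - 2*(-221))) = 51515 - 1/(-553*(1 - 1106) + (472 + 442)) = 51515 - 1/(-553*(-1105) + 914) = 51515 - 1/(611065 + 914) = 51515 - 1/611979 = 31526098184/611979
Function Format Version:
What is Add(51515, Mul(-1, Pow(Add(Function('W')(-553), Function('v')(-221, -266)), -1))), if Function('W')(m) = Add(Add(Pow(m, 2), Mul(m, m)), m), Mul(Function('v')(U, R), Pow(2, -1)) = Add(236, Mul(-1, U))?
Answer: Rational(31526098184, 611979) ≈ 51515.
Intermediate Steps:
Function('v')(U, R) = Add(472, Mul(-2, U)) (Function('v')(U, R) = Mul(2, Add(236, Mul(-1, U))) = Add(472, Mul(-2, U)))
Function('W')(m) = Add(m, Mul(2, Pow(m, 2))) (Function('W')(m) = Add(Add(Pow(m, 2), Pow(m, 2)), m) = Add(Mul(2, Pow(m, 2)), m) = Add(m, Mul(2, Pow(m, 2))))
Add(51515, Mul(-1, Pow(Add(Function('W')(-553), Function('v')(-221, -266)), -1))) = Add(51515, Mul(-1, Pow(Add(Mul(-553, Add(1, Mul(2, -553))), Add(472, Mul(-2, -221))), -1))) = Add(51515, Mul(-1, Pow(Add(Mul(-553, Add(1, -1106)), Add(472, 442)), -1))) = Add(51515, Mul(-1, Pow(Add(Mul(-553, -1105), 914), -1))) = Add(51515, Mul(-1, Pow(Add(611065, 914), -1))) = Add(51515, Mul(-1, Pow(611979, -1))) = Add(51515, Mul(-1, Rational(1, 611979))) = Add(51515, Rational(-1, 611979)) = Rational(31526098184, 611979)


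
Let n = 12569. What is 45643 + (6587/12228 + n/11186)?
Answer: 3121693412129/68391204 ≈ 45645.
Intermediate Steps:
45643 + (6587/12228 + n/11186) = 45643 + (6587/12228 + 12569/11186) = 45643 + 113687957/68391204 = 3121693412129/68391204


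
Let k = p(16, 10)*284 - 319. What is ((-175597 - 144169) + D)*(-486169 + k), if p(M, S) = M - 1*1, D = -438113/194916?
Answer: 7514070399187333/48729 ≈ 1.5420e+11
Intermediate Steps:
D = -438113/194916 (D = -438113*1/194916 = -438113/194916 ≈ -2.2477)
p(M, S) = -1 + M (p(M, S) = M - 1 = -1 + M)
k = 3941 (k = (-1 + 16)*284 - 319 = 15*284 - 319 = 4260 - 319 = 3941)
((-175597 - 144169) + D)*(-486169 + k) = ((-175597 - 144169) - 438113/194916)*(-486169 + 3941) = (-319766 - 438113/194916)*(-482228) = -62327947769/194916*(-482228) = 7514070399187333/48729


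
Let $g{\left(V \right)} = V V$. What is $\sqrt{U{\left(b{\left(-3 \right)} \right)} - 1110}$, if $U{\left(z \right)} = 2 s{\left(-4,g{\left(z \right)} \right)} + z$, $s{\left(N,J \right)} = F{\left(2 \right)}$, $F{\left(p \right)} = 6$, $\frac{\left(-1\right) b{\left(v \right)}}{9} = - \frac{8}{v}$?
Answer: $i \sqrt{1122} \approx 33.496 i$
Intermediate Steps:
$b{\left(v \right)} = \frac{72}{v}$ ($b{\left(v \right)} = - 9 \left(- \frac{8}{v}\right) = \frac{72}{v}$)
$g{\left(V \right)} = V^{2}$
$s{\left(N,J \right)} = 6$
$U{\left(z \right)} = 12 + z$ ($U{\left(z \right)} = 2 \cdot 6 + z = 12 + z$)
$\sqrt{U{\left(b{\left(-3 \right)} \right)} - 1110} = \sqrt{\left(12 + \frac{72}{-3}\right) - 1110} = \sqrt{\left(12 + 72 \left(- \frac{1}{3}\right)\right) - 1110} = \sqrt{\left(12 - 24\right) - 1110} = \sqrt{-12 - 1110} = \sqrt{-1122} = i \sqrt{1122}$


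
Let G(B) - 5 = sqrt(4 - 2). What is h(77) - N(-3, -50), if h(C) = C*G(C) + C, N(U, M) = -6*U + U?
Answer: 447 + 77*sqrt(2) ≈ 555.89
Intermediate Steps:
G(B) = 5 + sqrt(2) (G(B) = 5 + sqrt(4 - 2) = 5 + sqrt(2))
N(U, M) = -5*U
h(C) = C + C*(5 + sqrt(2)) (h(C) = C*(5 + sqrt(2)) + C = C + C*(5 + sqrt(2)))
h(77) - N(-3, -50) = 77*(6 + sqrt(2)) - (-5)*(-3) = (462 + 77*sqrt(2)) - 1*15 = (462 + 77*sqrt(2)) - 15 = 447 + 77*sqrt(2)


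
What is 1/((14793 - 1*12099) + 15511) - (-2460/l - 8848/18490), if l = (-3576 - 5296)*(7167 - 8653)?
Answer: 53117214209759/110945053945660 ≈ 0.47877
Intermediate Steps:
l = 13183792 (l = -8872*(-1486) = 13183792)
1/((14793 - 1*12099) + 15511) - (-2460/l - 8848/18490) = 1/((14793 - 1*12099) + 15511) - (-2460/13183792 - 8848/18490) = 1/((14793 - 12099) + 15511) - (-2460*1/13183792 - 8848*1/18490) = 1/(2694 + 15511) - (-615/3295948 - 4424/9245) = 1/18205 - 1*(-14586959627/30471039260) = 1/18205 + 14586959627/30471039260 = 53117214209759/110945053945660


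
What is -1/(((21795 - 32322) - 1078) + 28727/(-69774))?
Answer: 69774/809755997 ≈ 8.6167e-5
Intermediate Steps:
-1/(((21795 - 32322) - 1078) + 28727/(-69774)) = -1/((-10527 - 1078) + 28727*(-1/69774)) = -1/(-11605 - 28727/69774) = -1/(-809755997/69774) = -1*(-69774/809755997) = 69774/809755997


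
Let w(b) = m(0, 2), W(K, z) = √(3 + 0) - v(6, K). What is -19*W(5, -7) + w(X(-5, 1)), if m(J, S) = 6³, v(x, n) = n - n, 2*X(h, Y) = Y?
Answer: 216 - 19*√3 ≈ 183.09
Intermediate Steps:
X(h, Y) = Y/2
v(x, n) = 0
m(J, S) = 216
W(K, z) = √3 (W(K, z) = √(3 + 0) - 1*0 = √3 + 0 = √3)
w(b) = 216
-19*W(5, -7) + w(X(-5, 1)) = -19*√3 + 216 = 216 - 19*√3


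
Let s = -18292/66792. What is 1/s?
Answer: -16698/4573 ≈ -3.6514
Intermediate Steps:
s = -4573/16698 (s = -18292*1/66792 = -4573/16698 ≈ -0.27387)
1/s = 1/(-4573/16698) = -16698/4573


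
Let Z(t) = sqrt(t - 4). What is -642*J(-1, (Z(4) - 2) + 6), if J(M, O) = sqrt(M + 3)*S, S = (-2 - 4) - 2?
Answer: 5136*sqrt(2) ≈ 7263.4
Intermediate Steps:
Z(t) = sqrt(-4 + t)
S = -8 (S = -6 - 2 = -8)
J(M, O) = -8*sqrt(3 + M) (J(M, O) = sqrt(M + 3)*(-8) = sqrt(3 + M)*(-8) = -8*sqrt(3 + M))
-642*J(-1, (Z(4) - 2) + 6) = -(-5136)*sqrt(3 - 1) = -(-5136)*sqrt(2) = 5136*sqrt(2)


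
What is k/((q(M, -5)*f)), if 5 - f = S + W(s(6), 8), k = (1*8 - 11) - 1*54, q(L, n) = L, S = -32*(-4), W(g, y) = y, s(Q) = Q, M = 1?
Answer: 57/131 ≈ 0.43511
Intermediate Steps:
S = 128
k = -57 (k = (8 - 11) - 54 = -3 - 54 = -57)
f = -131 (f = 5 - (128 + 8) = 5 - 1*136 = 5 - 136 = -131)
k/((q(M, -5)*f)) = -57/(1*(-131)) = -57/(-131) = -57*(-1/131) = 57/131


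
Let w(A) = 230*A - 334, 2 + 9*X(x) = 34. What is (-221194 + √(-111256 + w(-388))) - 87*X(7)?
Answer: -664510/3 + I*√200830 ≈ -2.215e+5 + 448.14*I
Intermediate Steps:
X(x) = 32/9 (X(x) = -2/9 + (⅑)*34 = -2/9 + 34/9 = 32/9)
w(A) = -334 + 230*A
(-221194 + √(-111256 + w(-388))) - 87*X(7) = (-221194 + √(-111256 + (-334 + 230*(-388)))) - 87*32/9 = (-221194 + √(-111256 + (-334 - 89240))) - 928/3 = (-221194 + √(-111256 - 89574)) - 928/3 = (-221194 + √(-200830)) - 928/3 = (-221194 + I*√200830) - 928/3 = -664510/3 + I*√200830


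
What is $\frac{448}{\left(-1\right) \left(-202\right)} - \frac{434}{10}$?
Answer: $- \frac{20797}{505} \approx -41.182$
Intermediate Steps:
$\frac{448}{\left(-1\right) \left(-202\right)} - \frac{434}{10} = \frac{448}{202} - \frac{217}{5} = 448 \cdot \frac{1}{202} - \frac{217}{5} = \frac{224}{101} - \frac{217}{5} = - \frac{20797}{505}$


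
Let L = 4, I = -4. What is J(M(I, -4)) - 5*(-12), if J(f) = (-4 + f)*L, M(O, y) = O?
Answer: 28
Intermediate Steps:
J(f) = -16 + 4*f (J(f) = (-4 + f)*4 = -16 + 4*f)
J(M(I, -4)) - 5*(-12) = (-16 + 4*(-4)) - 5*(-12) = (-16 - 16) + 60 = -32 + 60 = 28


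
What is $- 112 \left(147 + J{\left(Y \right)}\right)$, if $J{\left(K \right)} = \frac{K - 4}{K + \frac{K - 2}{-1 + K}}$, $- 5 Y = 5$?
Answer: $-15344$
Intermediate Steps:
$Y = -1$ ($Y = \left(- \frac{1}{5}\right) 5 = -1$)
$J{\left(K \right)} = \frac{-4 + K}{K + \frac{-2 + K}{-1 + K}}$
$- 112 \left(147 + J{\left(Y \right)}\right) = - 112 \left(147 + \frac{4 + \left(-1\right)^{2} - -5}{-2 + \left(-1\right)^{2}}\right) = - 112 \left(147 + \frac{4 + 1 + 5}{-2 + 1}\right) = - 112 \left(147 + \frac{1}{-1} \cdot 10\right) = - 112 \left(147 - 10\right) = \left(-112\right) 137 = -15344$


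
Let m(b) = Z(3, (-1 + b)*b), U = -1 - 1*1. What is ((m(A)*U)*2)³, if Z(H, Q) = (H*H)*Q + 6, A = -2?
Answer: -13824000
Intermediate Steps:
U = -2 (U = -1 - 1 = -2)
Z(H, Q) = 6 + Q*H² (Z(H, Q) = H²*Q + 6 = Q*H² + 6 = 6 + Q*H²)
m(b) = 6 + 9*b*(-1 + b) (m(b) = 6 + ((-1 + b)*b)*3² = 6 + (b*(-1 + b))*9 = 6 + 9*b*(-1 + b))
((m(A)*U)*2)³ = (((6 + 9*(-2)*(-1 - 2))*(-2))*2)³ = (((6 + 9*(-2)*(-3))*(-2))*2)³ = (((6 + 54)*(-2))*2)³ = ((60*(-2))*2)³ = (-120*2)³ = (-240)³ = -13824000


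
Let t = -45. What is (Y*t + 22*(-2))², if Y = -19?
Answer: 657721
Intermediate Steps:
(Y*t + 22*(-2))² = (-19*(-45) + 22*(-2))² = (855 - 44)² = 811² = 657721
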